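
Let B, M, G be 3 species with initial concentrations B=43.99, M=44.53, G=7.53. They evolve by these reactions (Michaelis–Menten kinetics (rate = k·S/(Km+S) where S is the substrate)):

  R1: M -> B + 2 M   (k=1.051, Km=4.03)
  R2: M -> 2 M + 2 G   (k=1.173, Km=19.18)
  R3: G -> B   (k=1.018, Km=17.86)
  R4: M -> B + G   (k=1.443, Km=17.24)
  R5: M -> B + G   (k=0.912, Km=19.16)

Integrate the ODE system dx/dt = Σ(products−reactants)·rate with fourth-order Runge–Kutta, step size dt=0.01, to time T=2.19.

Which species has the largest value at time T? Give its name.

Dominant species at T: B

RK4 with dt=0.01: 219 steps to T=2.19. Trajectory (selected grid times):
t=0.00: B=43.99 M=44.53 G=7.53
t=0.24: B=44.70 M=44.56 G=8.25
t=0.49: B=45.44 M=44.58 G=9.00
t=0.73: B=46.16 M=44.61 G=9.71
t=0.97: B=46.88 M=44.63 G=10.42
t=1.22: B=47.64 M=44.66 G=11.15
t=1.46: B=48.37 M=44.68 G=11.85
t=1.70: B=49.10 M=44.71 G=12.55
t=1.95: B=49.87 M=44.74 G=13.28
t=2.19: B=50.61 M=44.76 G=13.97
At T=2.19: B=50.61 M=44.76 G=13.97; the largest is B.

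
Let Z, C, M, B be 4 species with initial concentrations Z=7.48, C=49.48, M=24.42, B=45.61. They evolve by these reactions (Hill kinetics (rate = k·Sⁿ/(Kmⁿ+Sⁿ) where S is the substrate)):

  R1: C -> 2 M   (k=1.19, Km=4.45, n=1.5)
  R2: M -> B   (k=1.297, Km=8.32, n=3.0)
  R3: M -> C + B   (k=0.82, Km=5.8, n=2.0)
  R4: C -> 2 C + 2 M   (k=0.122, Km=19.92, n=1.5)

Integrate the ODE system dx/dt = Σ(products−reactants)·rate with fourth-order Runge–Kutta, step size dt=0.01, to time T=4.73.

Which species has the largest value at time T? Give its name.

RK4 with dt=0.01: 473 steps to T=4.73. Trajectory (selected grid times):
t=0.00: Z=7.48 C=49.48 M=24.42 B=45.61
t=0.53: Z=7.48 C=49.33 M=24.68 B=46.68
t=1.05: Z=7.48 C=49.18 M=24.93 B=47.74
t=1.58: Z=7.48 C=49.03 M=25.18 B=48.81
t=2.10: Z=7.48 C=48.88 M=25.43 B=49.87
t=2.63: Z=7.48 C=48.74 M=25.69 B=50.95
t=3.15: Z=7.48 C=48.59 M=25.93 B=52.01
t=3.68: Z=7.48 C=48.44 M=26.18 B=53.09
t=4.20: Z=7.48 C=48.30 M=26.43 B=54.15
t=4.73: Z=7.48 C=48.15 M=26.67 B=55.23
At T=4.73: Z=7.48 C=48.15 M=26.67 B=55.23; the largest is B.

Dominant species at T: B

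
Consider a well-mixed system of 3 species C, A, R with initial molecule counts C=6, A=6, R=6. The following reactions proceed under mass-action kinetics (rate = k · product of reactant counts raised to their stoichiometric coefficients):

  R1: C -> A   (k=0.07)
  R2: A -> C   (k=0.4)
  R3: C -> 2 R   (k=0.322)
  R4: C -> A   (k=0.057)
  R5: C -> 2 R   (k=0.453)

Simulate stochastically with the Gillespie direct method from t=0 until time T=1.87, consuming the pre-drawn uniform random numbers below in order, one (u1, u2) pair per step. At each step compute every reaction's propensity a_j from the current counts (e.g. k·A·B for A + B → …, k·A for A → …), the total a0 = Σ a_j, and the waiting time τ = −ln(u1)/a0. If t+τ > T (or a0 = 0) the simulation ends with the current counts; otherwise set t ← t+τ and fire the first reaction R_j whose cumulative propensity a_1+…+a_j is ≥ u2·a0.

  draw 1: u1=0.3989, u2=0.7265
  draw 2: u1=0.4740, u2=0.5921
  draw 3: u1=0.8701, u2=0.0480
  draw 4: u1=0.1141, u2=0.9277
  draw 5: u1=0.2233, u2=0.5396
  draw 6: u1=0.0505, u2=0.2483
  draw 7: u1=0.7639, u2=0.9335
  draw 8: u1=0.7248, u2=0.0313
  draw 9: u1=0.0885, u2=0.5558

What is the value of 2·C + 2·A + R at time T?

Check how each reaction changes W = 2·C + 2·A + R (weight of products minus weight of reactants):
R1: C -> A: (2·1) − (2·1) = 2 − 2 = 0
R2: A -> C: (2·1) − (2·1) = 2 − 2 = 0
R3: C -> 2 R: (1·2) − (2·1) = 2 − 2 = 0
R4: C -> A: (2·1) − (2·1) = 2 − 2 = 0
R5: C -> 2 R: (1·2) − (2·1) = 2 − 2 = 0
Every reaction leaves W unchanged, so W is conserved and no simulation is needed: W(T) = W(0) = 2·6 + 2·6 + 6 = 30

Value at T = 30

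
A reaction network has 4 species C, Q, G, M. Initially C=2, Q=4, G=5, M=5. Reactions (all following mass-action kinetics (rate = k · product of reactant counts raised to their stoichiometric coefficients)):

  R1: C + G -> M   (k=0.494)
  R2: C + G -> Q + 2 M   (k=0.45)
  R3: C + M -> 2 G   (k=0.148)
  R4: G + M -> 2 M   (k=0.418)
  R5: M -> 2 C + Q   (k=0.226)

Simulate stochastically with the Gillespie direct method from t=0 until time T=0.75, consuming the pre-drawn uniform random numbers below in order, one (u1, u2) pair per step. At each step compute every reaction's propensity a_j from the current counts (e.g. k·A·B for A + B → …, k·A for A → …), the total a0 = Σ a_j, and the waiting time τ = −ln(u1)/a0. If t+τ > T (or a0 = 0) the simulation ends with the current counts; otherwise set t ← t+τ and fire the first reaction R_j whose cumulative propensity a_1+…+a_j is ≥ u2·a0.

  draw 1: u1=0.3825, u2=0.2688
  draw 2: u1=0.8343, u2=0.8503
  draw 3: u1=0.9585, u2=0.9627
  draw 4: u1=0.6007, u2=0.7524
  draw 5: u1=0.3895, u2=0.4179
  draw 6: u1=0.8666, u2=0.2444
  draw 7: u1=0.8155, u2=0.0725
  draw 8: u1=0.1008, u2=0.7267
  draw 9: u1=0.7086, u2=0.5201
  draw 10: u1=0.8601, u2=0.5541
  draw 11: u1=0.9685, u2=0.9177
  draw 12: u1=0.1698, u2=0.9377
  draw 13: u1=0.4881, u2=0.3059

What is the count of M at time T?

M at T = 9

t=0.000: C=2 Q=4 G=5 M=5
Draw 1: a1=4.940, a2=4.500, a3=1.480, a4=10.450, a5=1.130, a0=22.500; τ=−ln(0.3825)/22.500=0.043 → t=0.043; u2·a0=0.2688·22.500=6.048; a1=4.940 < 6.048 ≤ a1+a2=9.440 → R2 fires; C=1 Q=5 G=4 M=7
Draw 2: a1=1.976, a2=1.800, a3=1.036, a4=11.704, a5=1.582, a0=18.098; τ=−ln(0.8343)/18.098=0.010 → t=0.053; u2·a0=0.8503·18.098=15.389; a1+…+a3=4.812 < 15.389 ≤ a1+…+a4=16.516 → R4 fires; C=1 Q=5 G=3 M=8
Draw 3: a1=1.482, a2=1.350, a3=1.184, a4=10.032, a5=1.808, a0=15.856; τ=−ln(0.9585)/15.856=0.003 → t=0.055; u2·a0=0.9627·15.856=15.265; a1+…+a4=14.048 < 15.265 ≤ a1+…+a5=15.856 → R5 fires; C=3 Q=6 G=3 M=7
Draw 4: a1=4.446, a2=4.050, a3=3.108, a4=8.778, a5=1.582, a0=21.964; τ=−ln(0.6007)/21.964=0.023 → t=0.079; u2·a0=0.7524·21.964=16.526; a1+…+a3=11.604 < 16.526 ≤ a1+…+a4=20.382 → R4 fires; C=3 Q=6 G=2 M=8
Draw 5: a1=2.964, a2=2.700, a3=3.552, a4=6.688, a5=1.808, a0=17.712; τ=−ln(0.3895)/17.712=0.053 → t=0.132; u2·a0=0.4179·17.712=7.402; a1+a2=5.664 < 7.402 ≤ a1+…+a3=9.216 → R3 fires; C=2 Q=6 G=4 M=7
Draw 6: a1=3.952, a2=3.600, a3=2.072, a4=11.704, a5=1.582, a0=22.910; τ=−ln(0.8666)/22.910=0.006 → t=0.138; u2·a0=0.2444·22.910=5.599; a1=3.952 < 5.599 ≤ a1+a2=7.552 → R2 fires; C=1 Q=7 G=3 M=9
Draw 7: a1=1.482, a2=1.350, a3=1.332, a4=11.286, a5=2.034, a0=17.484; τ=−ln(0.8155)/17.484=0.012 → t=0.150; u2·a0=0.0725·17.484=1.268 ≤ a1=1.482 → R1 fires; C=0 Q=7 G=2 M=10
Draw 8: a1=0.000, a2=0.000, a3=0.000, a4=8.360, a5=2.260, a0=10.620; τ=−ln(0.1008)/10.620=0.216 → t=0.366; u2·a0=0.7267·10.620=7.718; a1+…+a3=0.000 < 7.718 ≤ a1+…+a4=8.360 → R4 fires; C=0 Q=7 G=1 M=11
Draw 9: a1=0.000, a2=0.000, a3=0.000, a4=4.598, a5=2.486, a0=7.084; τ=−ln(0.7086)/7.084=0.049 → t=0.414; u2·a0=0.5201·7.084=3.684; a1+…+a3=0.000 < 3.684 ≤ a1+…+a4=4.598 → R4 fires; C=0 Q=7 G=0 M=12
Draw 10: a1=0.000, a2=0.000, a3=0.000, a4=0.000, a5=2.712, a0=2.712; τ=−ln(0.8601)/2.712=0.056 → t=0.470; u2·a0=0.5541·2.712=1.503; a1+…+a4=0.000 < 1.503 ≤ a1+…+a5=2.712 → R5 fires; C=2 Q=8 G=0 M=11
Draw 11: a1=0.000, a2=0.000, a3=3.256, a4=0.000, a5=2.486, a0=5.742; τ=−ln(0.9685)/5.742=0.006 → t=0.476; u2·a0=0.9177·5.742=5.269; a1+…+a4=3.256 < 5.269 ≤ a1+…+a5=5.742 → R5 fires; C=4 Q=9 G=0 M=10
Draw 12: a1=0.000, a2=0.000, a3=5.920, a4=0.000, a5=2.260, a0=8.180; τ=−ln(0.1698)/8.180=0.217 → t=0.692; u2·a0=0.9377·8.180=7.670; a1+…+a4=5.920 < 7.670 ≤ a1+…+a5=8.180 → R5 fires; C=6 Q=10 G=0 M=9
Draw 13: a1=0.000, a2=0.000, a3=7.992, a4=0.000, a5=2.034, a0=10.026; τ=−ln(0.4881)/10.026=0.072 → t=0.764 > T=0.75: stop.
Read off M at T=0.75: 9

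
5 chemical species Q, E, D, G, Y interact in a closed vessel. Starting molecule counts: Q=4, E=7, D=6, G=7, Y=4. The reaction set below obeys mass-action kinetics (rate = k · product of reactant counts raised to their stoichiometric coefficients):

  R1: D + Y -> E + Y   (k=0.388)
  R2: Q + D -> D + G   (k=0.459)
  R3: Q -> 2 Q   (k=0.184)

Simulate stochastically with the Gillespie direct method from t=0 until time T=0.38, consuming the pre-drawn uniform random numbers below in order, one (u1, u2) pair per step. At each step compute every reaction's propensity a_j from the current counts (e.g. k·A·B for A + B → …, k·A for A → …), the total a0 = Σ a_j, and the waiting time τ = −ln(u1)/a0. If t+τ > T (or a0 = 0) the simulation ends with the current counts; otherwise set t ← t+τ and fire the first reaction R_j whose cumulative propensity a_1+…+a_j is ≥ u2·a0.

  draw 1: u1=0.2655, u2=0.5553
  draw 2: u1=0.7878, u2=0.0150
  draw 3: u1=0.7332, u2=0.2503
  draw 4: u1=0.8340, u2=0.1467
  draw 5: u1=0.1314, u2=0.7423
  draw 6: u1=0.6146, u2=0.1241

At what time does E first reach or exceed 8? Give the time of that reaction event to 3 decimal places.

Threshold first reached at t = 0.076

t=0.000: Q=4 E=7 D=6 G=7 Y=4
Draw 1: a1=9.312, a2=11.016, a3=0.736, a0=21.064; τ=−ln(0.2655)/21.064=0.063 → t=0.063; u2·a0=0.5553·21.064=11.697; a1=9.312 < 11.697 ≤ a1+a2=20.328 → R2 fires; Q=3 E=7 D=6 G=8 Y=4
Draw 2: a1=9.312, a2=8.262, a3=0.552, a0=18.126; τ=−ln(0.7878)/18.126=0.013 → t=0.076; u2·a0=0.0150·18.126=0.272 ≤ a1=9.312 → R1 fires; Q=3 E=8 D=5 G=8 Y=4
Draw 3: a1=7.760, a2=6.885, a3=0.552, a0=15.197; τ=−ln(0.7332)/15.197=0.020 → t=0.097; u2·a0=0.2503·15.197=3.804 ≤ a1=7.760 → R1 fires; Q=3 E=9 D=4 G=8 Y=4
Draw 4: a1=6.208, a2=5.508, a3=0.552, a0=12.268; τ=−ln(0.8340)/12.268=0.015 → t=0.111; u2·a0=0.1467·12.268=1.800 ≤ a1=6.208 → R1 fires; Q=3 E=10 D=3 G=8 Y=4
Draw 5: a1=4.656, a2=4.131, a3=0.552, a0=9.339; τ=−ln(0.1314)/9.339=0.217 → t=0.329; u2·a0=0.7423·9.339=6.932; a1=4.656 < 6.932 ≤ a1+a2=8.787 → R2 fires; Q=2 E=10 D=3 G=9 Y=4
Draw 6: a1=4.656, a2=2.754, a3=0.368, a0=7.778; τ=−ln(0.6146)/7.778=0.063 → t=0.391 > T=0.38: stop.
E first becomes ≥ 8 when it reaches 8 at the event at t=0.076.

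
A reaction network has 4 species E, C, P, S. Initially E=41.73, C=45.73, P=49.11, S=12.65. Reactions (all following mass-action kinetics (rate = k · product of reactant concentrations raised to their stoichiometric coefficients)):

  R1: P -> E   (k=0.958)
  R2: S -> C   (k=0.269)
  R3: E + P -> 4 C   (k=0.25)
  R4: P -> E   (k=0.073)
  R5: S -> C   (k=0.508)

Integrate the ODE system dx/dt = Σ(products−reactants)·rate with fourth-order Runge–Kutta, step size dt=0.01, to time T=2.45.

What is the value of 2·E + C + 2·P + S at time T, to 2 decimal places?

Check how each reaction changes W = 2·E + C + 2·P + S (weight of products minus weight of reactants):
R1: P -> E: (2·1) − (2·1) = 2 − 2 = 0
R2: S -> C: (1·1) − (1·1) = 1 − 1 = 0
R3: E + P -> 4 C: (1·4) − (2·1 + 2·1) = 4 − 4 = 0
R4: P -> E: (2·1) − (2·1) = 2 − 2 = 0
R5: S -> C: (1·1) − (1·1) = 1 − 1 = 0
Every reaction leaves W unchanged, so W is conserved and no simulation is needed: W(T) = W(0) = 2·41.73 + 45.73 + 2·49.11 + 12.65 = 240.06

Value at T = 240.06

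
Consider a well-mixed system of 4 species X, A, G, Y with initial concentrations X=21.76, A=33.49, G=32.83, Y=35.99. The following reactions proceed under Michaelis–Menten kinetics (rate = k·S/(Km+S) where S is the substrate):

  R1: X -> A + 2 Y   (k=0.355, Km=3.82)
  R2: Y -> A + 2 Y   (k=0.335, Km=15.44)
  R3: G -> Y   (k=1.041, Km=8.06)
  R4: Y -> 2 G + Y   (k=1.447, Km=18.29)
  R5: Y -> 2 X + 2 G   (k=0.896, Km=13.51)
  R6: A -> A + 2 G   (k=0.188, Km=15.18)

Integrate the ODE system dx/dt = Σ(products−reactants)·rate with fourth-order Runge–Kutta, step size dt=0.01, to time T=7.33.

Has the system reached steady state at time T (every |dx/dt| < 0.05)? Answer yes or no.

Steady state at T: no

RK4 with dt=0.01: 733 steps to T=7.33. Trajectory (selected grid times):
t=0.00: X=21.76 A=33.49 G=32.83 Y=35.99
t=0.81: X=22.57 A=33.93 G=34.98 Y=36.82
t=1.63: X=23.40 A=34.37 G=37.16 Y=37.67
t=2.44: X=24.23 A=34.81 G=39.33 Y=38.52
t=3.26: X=25.06 A=35.26 G=41.54 Y=39.39
t=4.07: X=25.90 A=35.70 G=43.74 Y=40.25
t=4.89: X=26.75 A=36.16 G=45.97 Y=41.13
t=5.70: X=27.59 A=36.61 G=48.19 Y=42.01
t=6.52: X=28.45 A=37.07 G=50.45 Y=42.90
t=7.33: X=29.30 A=37.52 G=52.69 Y=43.78
Rates at T: R1=0.3141, R2=0.2477, R3=0.9029, R4=1.0206, R5=0.6847, R6=0.1338
dx/dt at T (Σ net stoichiometry × rate): X=+1.0554, A=+0.5617, G=+2.7755, Y=+1.0939
Largest |dx/dt| is |+2.7755| (G) ≥ 0.05 → not steady.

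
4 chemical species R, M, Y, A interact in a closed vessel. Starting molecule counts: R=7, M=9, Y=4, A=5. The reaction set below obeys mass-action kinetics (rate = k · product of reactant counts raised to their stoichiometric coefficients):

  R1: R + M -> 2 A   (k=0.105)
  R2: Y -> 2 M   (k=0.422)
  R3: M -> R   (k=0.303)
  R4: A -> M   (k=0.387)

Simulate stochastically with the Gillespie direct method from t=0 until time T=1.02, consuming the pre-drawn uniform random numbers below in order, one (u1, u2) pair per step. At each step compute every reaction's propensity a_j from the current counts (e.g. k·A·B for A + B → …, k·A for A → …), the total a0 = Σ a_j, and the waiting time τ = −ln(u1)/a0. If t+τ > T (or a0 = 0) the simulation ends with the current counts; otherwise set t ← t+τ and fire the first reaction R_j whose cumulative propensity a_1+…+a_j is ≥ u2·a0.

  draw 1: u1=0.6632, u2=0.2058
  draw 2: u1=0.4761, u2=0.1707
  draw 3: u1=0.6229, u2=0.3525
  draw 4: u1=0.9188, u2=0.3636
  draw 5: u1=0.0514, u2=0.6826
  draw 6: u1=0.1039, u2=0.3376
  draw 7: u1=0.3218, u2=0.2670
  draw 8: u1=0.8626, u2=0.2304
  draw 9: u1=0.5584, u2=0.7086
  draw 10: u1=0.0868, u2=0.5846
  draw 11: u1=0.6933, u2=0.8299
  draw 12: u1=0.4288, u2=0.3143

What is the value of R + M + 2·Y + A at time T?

Value at T = 29

Check how each reaction changes W = R + M + 2·Y + A (weight of products minus weight of reactants):
R1: R + M -> 2 A: (1·2) − (1·1 + 1·1) = 2 − 2 = 0
R2: Y -> 2 M: (1·2) − (2·1) = 2 − 2 = 0
R3: M -> R: (1·1) − (1·1) = 1 − 1 = 0
R4: A -> M: (1·1) − (1·1) = 1 − 1 = 0
Every reaction leaves W unchanged, so W is conserved and no simulation is needed: W(T) = W(0) = 7 + 9 + 2·4 + 5 = 29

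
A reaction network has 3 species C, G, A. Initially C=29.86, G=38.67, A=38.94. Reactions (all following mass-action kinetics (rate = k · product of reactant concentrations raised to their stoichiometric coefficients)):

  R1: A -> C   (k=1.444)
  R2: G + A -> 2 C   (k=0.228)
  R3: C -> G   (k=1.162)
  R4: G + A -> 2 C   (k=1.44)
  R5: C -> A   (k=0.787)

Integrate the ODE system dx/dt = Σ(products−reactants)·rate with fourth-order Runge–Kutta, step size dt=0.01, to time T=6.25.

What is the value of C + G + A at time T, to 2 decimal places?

Value at T = 107.47

Check how each reaction changes W = C + G + A (weight of products minus weight of reactants):
R1: A -> C: (1·1) − (1·1) = 1 − 1 = 0
R2: G + A -> 2 C: (1·2) − (1·1 + 1·1) = 2 − 2 = 0
R3: C -> G: (1·1) − (1·1) = 1 − 1 = 0
R4: G + A -> 2 C: (1·2) − (1·1 + 1·1) = 2 − 2 = 0
R5: C -> A: (1·1) − (1·1) = 1 − 1 = 0
Every reaction leaves W unchanged, so W is conserved and no simulation is needed: W(T) = W(0) = 29.86 + 38.67 + 38.94 = 107.47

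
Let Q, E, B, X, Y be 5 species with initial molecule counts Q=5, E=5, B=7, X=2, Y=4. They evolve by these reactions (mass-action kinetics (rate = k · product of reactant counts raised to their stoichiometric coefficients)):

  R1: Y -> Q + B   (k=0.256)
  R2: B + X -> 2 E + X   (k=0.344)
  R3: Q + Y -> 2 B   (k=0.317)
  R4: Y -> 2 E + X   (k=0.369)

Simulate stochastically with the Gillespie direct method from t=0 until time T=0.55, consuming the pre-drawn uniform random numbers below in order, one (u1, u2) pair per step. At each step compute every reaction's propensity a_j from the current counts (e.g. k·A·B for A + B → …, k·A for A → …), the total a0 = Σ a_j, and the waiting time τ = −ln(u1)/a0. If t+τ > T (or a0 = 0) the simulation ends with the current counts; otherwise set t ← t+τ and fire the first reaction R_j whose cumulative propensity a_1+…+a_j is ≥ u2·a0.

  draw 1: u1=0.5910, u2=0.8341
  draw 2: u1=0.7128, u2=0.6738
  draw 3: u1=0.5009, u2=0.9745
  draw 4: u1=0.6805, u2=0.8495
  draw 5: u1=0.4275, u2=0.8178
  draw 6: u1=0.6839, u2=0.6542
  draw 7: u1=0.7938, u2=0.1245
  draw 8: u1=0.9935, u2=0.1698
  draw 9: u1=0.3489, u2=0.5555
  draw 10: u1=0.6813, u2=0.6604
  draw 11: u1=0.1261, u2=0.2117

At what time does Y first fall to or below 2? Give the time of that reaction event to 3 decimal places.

Threshold first reached at t = 0.067

t=0.000: Q=5 E=5 B=7 X=2 Y=4
Draw 1: a1=1.024, a2=4.816, a3=6.340, a4=1.476, a0=13.656; τ=−ln(0.5910)/13.656=0.039 → t=0.039; u2·a0=0.8341·13.656=11.390; a1+a2=5.840 < 11.390 ≤ a1+…+a3=12.180 → R3 fires; Q=4 E=5 B=9 X=2 Y=3
Draw 2: a1=0.768, a2=6.192, a3=3.804, a4=1.107, a0=11.871; τ=−ln(0.7128)/11.871=0.029 → t=0.067; u2·a0=0.6738·11.871=7.999; a1+a2=6.960 < 7.999 ≤ a1+…+a3=10.764 → R3 fires; Q=3 E=5 B=11 X=2 Y=2
Draw 3: a1=0.512, a2=7.568, a3=1.902, a4=0.738, a0=10.720; τ=−ln(0.5009)/10.720=0.064 → t=0.132; u2·a0=0.9745·10.720=10.447; a1+…+a3=9.982 < 10.447 ≤ a1+…+a4=10.720 → R4 fires; Q=3 E=7 B=11 X=3 Y=1
Draw 4: a1=0.256, a2=11.352, a3=0.951, a4=0.369, a0=12.928; τ=−ln(0.6805)/12.928=0.030 → t=0.161; u2·a0=0.8495·12.928=10.982; a1=0.256 < 10.982 ≤ a1+a2=11.608 → R2 fires; Q=3 E=9 B=10 X=3 Y=1
Draw 5: a1=0.256, a2=10.320, a3=0.951, a4=0.369, a0=11.896; τ=−ln(0.4275)/11.896=0.071 → t=0.233; u2·a0=0.8178·11.896=9.729; a1=0.256 < 9.729 ≤ a1+a2=10.576 → R2 fires; Q=3 E=11 B=9 X=3 Y=1
Draw 6: a1=0.256, a2=9.288, a3=0.951, a4=0.369, a0=10.864; τ=−ln(0.6839)/10.864=0.035 → t=0.268; u2·a0=0.6542·10.864=7.107; a1=0.256 < 7.107 ≤ a1+a2=9.544 → R2 fires; Q=3 E=13 B=8 X=3 Y=1
Draw 7: a1=0.256, a2=8.256, a3=0.951, a4=0.369, a0=9.832; τ=−ln(0.7938)/9.832=0.023 → t=0.291; u2·a0=0.1245·9.832=1.224; a1=0.256 < 1.224 ≤ a1+a2=8.512 → R2 fires; Q=3 E=15 B=7 X=3 Y=1
Draw 8: a1=0.256, a2=7.224, a3=0.951, a4=0.369, a0=8.800; τ=−ln(0.9935)/8.800=0.001 → t=0.292; u2·a0=0.1698·8.800=1.494; a1=0.256 < 1.494 ≤ a1+a2=7.480 → R2 fires; Q=3 E=17 B=6 X=3 Y=1
Draw 9: a1=0.256, a2=6.192, a3=0.951, a4=0.369, a0=7.768; τ=−ln(0.3489)/7.768=0.136 → t=0.427; u2·a0=0.5555·7.768=4.315; a1=0.256 < 4.315 ≤ a1+a2=6.448 → R2 fires; Q=3 E=19 B=5 X=3 Y=1
Draw 10: a1=0.256, a2=5.160, a3=0.951, a4=0.369, a0=6.736; τ=−ln(0.6813)/6.736=0.057 → t=0.484; u2·a0=0.6604·6.736=4.448; a1=0.256 < 4.448 ≤ a1+a2=5.416 → R2 fires; Q=3 E=21 B=4 X=3 Y=1
Draw 11: a1=0.256, a2=4.128, a3=0.951, a4=0.369, a0=5.704; τ=−ln(0.1261)/5.704=0.363 → t=0.847 > T=0.55: stop.
Y first becomes ≤ 2 when it reaches 2 at the event at t=0.067.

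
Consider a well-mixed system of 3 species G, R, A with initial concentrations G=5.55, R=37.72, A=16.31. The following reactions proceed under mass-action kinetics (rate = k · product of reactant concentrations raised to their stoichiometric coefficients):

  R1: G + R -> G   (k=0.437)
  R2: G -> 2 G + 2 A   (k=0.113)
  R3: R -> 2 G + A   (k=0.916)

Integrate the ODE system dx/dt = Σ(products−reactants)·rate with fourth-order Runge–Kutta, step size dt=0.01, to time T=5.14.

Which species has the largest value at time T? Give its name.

Dominant species at T: A

RK4 with dt=0.01: 514 steps to T=5.14. Trajectory (selected grid times):
t=0.00: G=5.55 R=37.72 A=16.31
t=0.57: G=17.99 R=0.56 A=23.96
t=1.14: G=19.31 R=0.00 A=26.42
t=1.71: G=20.60 R=0.00 A=28.99
t=2.28: G=21.97 R=0.00 A=31.73
t=2.86: G=23.46 R=0.00 A=34.71
t=3.43: G=25.02 R=0.00 A=37.83
t=4.00: G=26.68 R=0.00 A=41.16
t=4.57: G=28.45 R=0.00 A=44.71
t=5.14: G=30.35 R=0.00 A=48.50
At T=5.14: G=30.35 R=0.00 A=48.50; the largest is A.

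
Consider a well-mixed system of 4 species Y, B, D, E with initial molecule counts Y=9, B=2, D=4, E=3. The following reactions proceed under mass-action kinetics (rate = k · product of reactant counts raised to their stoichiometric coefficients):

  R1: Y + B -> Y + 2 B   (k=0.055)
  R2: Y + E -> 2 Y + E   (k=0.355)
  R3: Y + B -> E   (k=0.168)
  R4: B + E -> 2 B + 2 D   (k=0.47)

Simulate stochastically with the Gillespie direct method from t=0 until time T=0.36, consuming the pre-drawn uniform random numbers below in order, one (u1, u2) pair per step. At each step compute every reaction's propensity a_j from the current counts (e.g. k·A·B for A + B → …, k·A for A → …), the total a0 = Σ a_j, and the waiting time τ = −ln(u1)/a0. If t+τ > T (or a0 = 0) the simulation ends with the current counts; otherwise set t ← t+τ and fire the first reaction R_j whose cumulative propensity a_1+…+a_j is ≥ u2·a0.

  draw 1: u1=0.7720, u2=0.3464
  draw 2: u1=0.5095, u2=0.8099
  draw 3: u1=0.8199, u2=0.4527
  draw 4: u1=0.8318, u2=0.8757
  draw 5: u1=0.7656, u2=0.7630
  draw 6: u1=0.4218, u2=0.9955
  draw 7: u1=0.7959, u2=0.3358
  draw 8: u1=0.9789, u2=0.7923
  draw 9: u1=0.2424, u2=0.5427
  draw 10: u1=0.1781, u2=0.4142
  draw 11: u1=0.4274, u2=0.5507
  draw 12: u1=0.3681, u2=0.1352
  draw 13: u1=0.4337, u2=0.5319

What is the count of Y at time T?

t=0.000: Y=9 B=2 D=4 E=3
Draw 1: a1=0.990, a2=9.585, a3=3.024, a4=2.820, a0=16.419; τ=−ln(0.7720)/16.419=0.016 → t=0.016; u2·a0=0.3464·16.419=5.688; a1=0.990 < 5.688 ≤ a1+a2=10.575 → R2 fires; Y=10 B=2 D=4 E=3
Draw 2: a1=1.100, a2=10.650, a3=3.360, a4=2.820, a0=17.930; τ=−ln(0.5095)/17.930=0.038 → t=0.053; u2·a0=0.8099·17.930=14.522; a1+a2=11.750 < 14.522 ≤ a1+…+a3=15.110 → R3 fires; Y=9 B=1 D=4 E=4
Draw 3: a1=0.495, a2=12.780, a3=1.512, a4=1.880, a0=16.667; τ=−ln(0.8199)/16.667=0.012 → t=0.065; u2·a0=0.4527·16.667=7.545; a1=0.495 < 7.545 ≤ a1+a2=13.275 → R2 fires; Y=10 B=1 D=4 E=4
Draw 4: a1=0.550, a2=14.200, a3=1.680, a4=1.880, a0=18.310; τ=−ln(0.8318)/18.310=0.010 → t=0.075; u2·a0=0.8757·18.310=16.034; a1+a2=14.750 < 16.034 ≤ a1+…+a3=16.430 → R3 fires; Y=9 B=0 D=4 E=5
Draw 5: a1=0.000, a2=15.975, a3=0.000, a4=0.000, a0=15.975; τ=−ln(0.7656)/15.975=0.017 → t=0.092; u2·a0=0.7630·15.975=12.189; a1=0.000 < 12.189 ≤ a1+a2=15.975 → R2 fires; Y=10 B=0 D=4 E=5
Draw 6: a1=0.000, a2=17.750, a3=0.000, a4=0.000, a0=17.750; τ=−ln(0.4218)/17.750=0.049 → t=0.141; u2·a0=0.9955·17.750=17.670; a1=0.000 < 17.670 ≤ a1+a2=17.750 → R2 fires; Y=11 B=0 D=4 E=5
Draw 7: a1=0.000, a2=19.525, a3=0.000, a4=0.000, a0=19.525; τ=−ln(0.7959)/19.525=0.012 → t=0.152; u2·a0=0.3358·19.525=6.556; a1=0.000 < 6.556 ≤ a1+a2=19.525 → R2 fires; Y=12 B=0 D=4 E=5
Draw 8: a1=0.000, a2=21.300, a3=0.000, a4=0.000, a0=21.300; τ=−ln(0.9789)/21.300=0.001 → t=0.153; u2·a0=0.7923·21.300=16.876; a1=0.000 < 16.876 ≤ a1+a2=21.300 → R2 fires; Y=13 B=0 D=4 E=5
Draw 9: a1=0.000, a2=23.075, a3=0.000, a4=0.000, a0=23.075; τ=−ln(0.2424)/23.075=0.061 → t=0.215; u2·a0=0.5427·23.075=12.523; a1=0.000 < 12.523 ≤ a1+a2=23.075 → R2 fires; Y=14 B=0 D=4 E=5
Draw 10: a1=0.000, a2=24.850, a3=0.000, a4=0.000, a0=24.850; τ=−ln(0.1781)/24.850=0.069 → t=0.284; u2·a0=0.4142·24.850=10.293; a1=0.000 < 10.293 ≤ a1+a2=24.850 → R2 fires; Y=15 B=0 D=4 E=5
Draw 11: a1=0.000, a2=26.625, a3=0.000, a4=0.000, a0=26.625; τ=−ln(0.4274)/26.625=0.032 → t=0.316; u2·a0=0.5507·26.625=14.662; a1=0.000 < 14.662 ≤ a1+a2=26.625 → R2 fires; Y=16 B=0 D=4 E=5
Draw 12: a1=0.000, a2=28.400, a3=0.000, a4=0.000, a0=28.400; τ=−ln(0.3681)/28.400=0.035 → t=0.351; u2·a0=0.1352·28.400=3.840; a1=0.000 < 3.840 ≤ a1+a2=28.400 → R2 fires; Y=17 B=0 D=4 E=5
Draw 13: a1=0.000, a2=30.175, a3=0.000, a4=0.000, a0=30.175; τ=−ln(0.4337)/30.175=0.028 → t=0.379 > T=0.36: stop.
Read off Y at T=0.36: 17

Y at T = 17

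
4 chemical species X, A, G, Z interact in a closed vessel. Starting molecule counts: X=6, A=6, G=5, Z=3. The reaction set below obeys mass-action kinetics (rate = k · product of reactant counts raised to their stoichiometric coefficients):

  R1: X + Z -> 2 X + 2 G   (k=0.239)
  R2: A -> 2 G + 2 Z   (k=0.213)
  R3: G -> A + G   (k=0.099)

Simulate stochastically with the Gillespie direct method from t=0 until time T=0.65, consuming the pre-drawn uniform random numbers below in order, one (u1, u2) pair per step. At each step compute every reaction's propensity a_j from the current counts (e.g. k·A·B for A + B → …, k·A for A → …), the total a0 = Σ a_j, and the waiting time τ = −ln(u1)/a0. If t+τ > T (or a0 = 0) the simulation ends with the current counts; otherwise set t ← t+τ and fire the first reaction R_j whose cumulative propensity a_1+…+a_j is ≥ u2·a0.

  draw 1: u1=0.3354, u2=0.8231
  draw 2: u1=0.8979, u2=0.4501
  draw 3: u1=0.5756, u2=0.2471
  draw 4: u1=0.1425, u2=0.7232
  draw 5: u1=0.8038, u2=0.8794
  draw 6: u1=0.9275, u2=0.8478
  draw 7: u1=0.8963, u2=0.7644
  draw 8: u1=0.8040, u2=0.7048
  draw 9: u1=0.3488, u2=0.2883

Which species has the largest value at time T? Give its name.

t=0.000: X=6 A=6 G=5 Z=3
Draw 1: a1=4.302, a2=1.278, a3=0.495, a0=6.075; τ=−ln(0.3354)/6.075=0.180 → t=0.180; u2·a0=0.8231·6.075=5.000; a1=4.302 < 5.000 ≤ a1+a2=5.580 → R2 fires; X=6 A=5 G=7 Z=5
Draw 2: a1=7.170, a2=1.065, a3=0.693, a0=8.928; τ=−ln(0.8979)/8.928=0.012 → t=0.192; u2·a0=0.4501·8.928=4.018 ≤ a1=7.170 → R1 fires; X=7 A=5 G=9 Z=4
Draw 3: a1=6.692, a2=1.065, a3=0.891, a0=8.648; τ=−ln(0.5756)/8.648=0.064 → t=0.256; u2·a0=0.2471·8.648=2.137 ≤ a1=6.692 → R1 fires; X=8 A=5 G=11 Z=3
Draw 4: a1=5.736, a2=1.065, a3=1.089, a0=7.890; τ=−ln(0.1425)/7.890=0.247 → t=0.503; u2·a0=0.7232·7.890=5.706 ≤ a1=5.736 → R1 fires; X=9 A=5 G=13 Z=2
Draw 5: a1=4.302, a2=1.065, a3=1.287, a0=6.654; τ=−ln(0.8038)/6.654=0.033 → t=0.536; u2·a0=0.8794·6.654=5.852; a1+a2=5.367 < 5.852 ≤ a1+…+a3=6.654 → R3 fires; X=9 A=6 G=13 Z=2
Draw 6: a1=4.302, a2=1.278, a3=1.287, a0=6.867; τ=−ln(0.9275)/6.867=0.011 → t=0.546; u2·a0=0.8478·6.867=5.822; a1+a2=5.580 < 5.822 ≤ a1+…+a3=6.867 → R3 fires; X=9 A=7 G=13 Z=2
Draw 7: a1=4.302, a2=1.491, a3=1.287, a0=7.080; τ=−ln(0.8963)/7.080=0.015 → t=0.562; u2·a0=0.7644·7.080=5.412; a1=4.302 < 5.412 ≤ a1+a2=5.793 → R2 fires; X=9 A=6 G=15 Z=4
Draw 8: a1=8.604, a2=1.278, a3=1.485, a0=11.367; τ=−ln(0.8040)/11.367=0.019 → t=0.581; u2·a0=0.7048·11.367=8.011 ≤ a1=8.604 → R1 fires; X=10 A=6 G=17 Z=3
Draw 9: a1=7.170, a2=1.278, a3=1.683, a0=10.131; τ=−ln(0.3488)/10.131=0.104 → t=0.685 > T=0.65: stop.
At T=0.65: X=10 A=6 G=17 Z=3; the largest is G.

Dominant species at T: G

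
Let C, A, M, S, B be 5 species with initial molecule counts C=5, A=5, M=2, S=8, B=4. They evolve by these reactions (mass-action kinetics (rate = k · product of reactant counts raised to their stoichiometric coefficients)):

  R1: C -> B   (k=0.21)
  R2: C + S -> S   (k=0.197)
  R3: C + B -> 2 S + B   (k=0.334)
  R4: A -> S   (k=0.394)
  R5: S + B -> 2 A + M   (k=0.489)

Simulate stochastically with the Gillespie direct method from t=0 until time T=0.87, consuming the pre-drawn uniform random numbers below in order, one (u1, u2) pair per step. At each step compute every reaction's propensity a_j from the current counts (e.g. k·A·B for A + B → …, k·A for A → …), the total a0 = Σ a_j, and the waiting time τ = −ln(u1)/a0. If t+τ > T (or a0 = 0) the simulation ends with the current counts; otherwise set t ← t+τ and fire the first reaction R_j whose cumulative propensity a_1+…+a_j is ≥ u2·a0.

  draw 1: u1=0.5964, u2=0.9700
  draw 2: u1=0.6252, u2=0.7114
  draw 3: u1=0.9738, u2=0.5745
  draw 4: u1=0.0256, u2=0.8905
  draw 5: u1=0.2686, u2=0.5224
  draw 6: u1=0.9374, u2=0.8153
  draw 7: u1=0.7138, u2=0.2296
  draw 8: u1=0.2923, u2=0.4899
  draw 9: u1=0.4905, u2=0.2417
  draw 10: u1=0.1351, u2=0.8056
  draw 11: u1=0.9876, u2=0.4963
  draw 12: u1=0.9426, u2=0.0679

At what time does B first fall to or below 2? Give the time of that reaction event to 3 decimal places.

Threshold first reached at t = 0.034

t=0.000: C=5 A=5 M=2 S=8 B=4
Draw 1: a1=1.050, a2=7.880, a3=6.680, a4=1.970, a5=15.648, a0=33.228; τ=−ln(0.5964)/33.228=0.016 → t=0.016; u2·a0=0.9700·33.228=32.231; a1+…+a4=17.580 < 32.231 ≤ a1+…+a5=33.228 → R5 fires; C=5 A=7 M=3 S=7 B=3
Draw 2: a1=1.050, a2=6.895, a3=5.010, a4=2.758, a5=10.269, a0=25.982; τ=−ln(0.6252)/25.982=0.018 → t=0.034; u2·a0=0.7114·25.982=18.484; a1+…+a4=15.713 < 18.484 ≤ a1+…+a5=25.982 → R5 fires; C=5 A=9 M=4 S=6 B=2
Draw 3: a1=1.050, a2=5.910, a3=3.340, a4=3.546, a5=5.868, a0=19.714; τ=−ln(0.9738)/19.714=0.001 → t=0.035; u2·a0=0.5745·19.714=11.326; a1+…+a3=10.300 < 11.326 ≤ a1+…+a4=13.846 → R4 fires; C=5 A=8 M=4 S=7 B=2
Draw 4: a1=1.050, a2=6.895, a3=3.340, a4=3.152, a5=6.846, a0=21.283; τ=−ln(0.0256)/21.283=0.172 → t=0.207; u2·a0=0.8905·21.283=18.953; a1+…+a4=14.437 < 18.953 ≤ a1+…+a5=21.283 → R5 fires; C=5 A=10 M=5 S=6 B=1
Draw 5: a1=1.050, a2=5.910, a3=1.670, a4=3.940, a5=2.934, a0=15.504; τ=−ln(0.2686)/15.504=0.085 → t=0.292; u2·a0=0.5224·15.504=8.099; a1+a2=6.960 < 8.099 ≤ a1+…+a3=8.630 → R3 fires; C=4 A=10 M=5 S=8 B=1
Draw 6: a1=0.840, a2=6.304, a3=1.336, a4=3.940, a5=3.912, a0=16.332; τ=−ln(0.9374)/16.332=0.004 → t=0.296; u2·a0=0.8153·16.332=13.315; a1+…+a4=12.420 < 13.315 ≤ a1+…+a5=16.332 → R5 fires; C=4 A=12 M=6 S=7 B=0
Draw 7: a1=0.840, a2=5.516, a3=0.000, a4=4.728, a5=0.000, a0=11.084; τ=−ln(0.7138)/11.084=0.030 → t=0.326; u2·a0=0.2296·11.084=2.545; a1=0.840 < 2.545 ≤ a1+a2=6.356 → R2 fires; C=3 A=12 M=6 S=7 B=0
Draw 8: a1=0.630, a2=4.137, a3=0.000, a4=4.728, a5=0.000, a0=9.495; τ=−ln(0.2923)/9.495=0.130 → t=0.456; u2·a0=0.4899·9.495=4.652; a1=0.630 < 4.652 ≤ a1+a2=4.767 → R2 fires; C=2 A=12 M=6 S=7 B=0
Draw 9: a1=0.420, a2=2.758, a3=0.000, a4=4.728, a5=0.000, a0=7.906; τ=−ln(0.4905)/7.906=0.090 → t=0.546; u2·a0=0.2417·7.906=1.911; a1=0.420 < 1.911 ≤ a1+a2=3.178 → R2 fires; C=1 A=12 M=6 S=7 B=0
Draw 10: a1=0.210, a2=1.379, a3=0.000, a4=4.728, a5=0.000, a0=6.317; τ=−ln(0.1351)/6.317=0.317 → t=0.863; u2·a0=0.8056·6.317=5.089; a1+…+a3=1.589 < 5.089 ≤ a1+…+a4=6.317 → R4 fires; C=1 A=11 M=6 S=8 B=0
Draw 11: a1=0.210, a2=1.576, a3=0.000, a4=4.334, a5=0.000, a0=6.120; τ=−ln(0.9876)/6.120=0.002 → t=0.865; u2·a0=0.4963·6.120=3.037; a1+…+a3=1.786 < 3.037 ≤ a1+…+a4=6.120 → R4 fires; C=1 A=10 M=6 S=9 B=0
Draw 12: a1=0.210, a2=1.773, a3=0.000, a4=3.940, a5=0.000, a0=5.923; τ=−ln(0.9426)/5.923=0.010 → t=0.875 > T=0.87: stop.
B first becomes ≤ 2 when it reaches 2 at the event at t=0.034.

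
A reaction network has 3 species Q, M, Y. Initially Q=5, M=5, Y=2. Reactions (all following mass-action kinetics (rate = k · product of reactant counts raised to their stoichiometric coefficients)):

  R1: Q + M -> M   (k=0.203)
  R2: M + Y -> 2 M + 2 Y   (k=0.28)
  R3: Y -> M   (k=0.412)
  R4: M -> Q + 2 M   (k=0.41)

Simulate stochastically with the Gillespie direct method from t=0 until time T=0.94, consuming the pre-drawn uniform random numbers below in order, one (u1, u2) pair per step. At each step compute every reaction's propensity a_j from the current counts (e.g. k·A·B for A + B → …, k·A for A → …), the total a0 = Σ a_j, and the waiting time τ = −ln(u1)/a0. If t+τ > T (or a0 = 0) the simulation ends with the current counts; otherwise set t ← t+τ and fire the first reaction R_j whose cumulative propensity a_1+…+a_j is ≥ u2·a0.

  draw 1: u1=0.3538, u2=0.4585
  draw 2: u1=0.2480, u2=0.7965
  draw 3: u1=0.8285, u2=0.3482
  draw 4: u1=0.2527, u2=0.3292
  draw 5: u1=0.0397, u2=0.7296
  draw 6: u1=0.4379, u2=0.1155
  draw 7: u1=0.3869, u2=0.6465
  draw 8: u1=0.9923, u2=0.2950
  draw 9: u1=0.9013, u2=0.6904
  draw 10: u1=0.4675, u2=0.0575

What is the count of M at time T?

t=0.000: Q=5 M=5 Y=2
Draw 1: a1=5.075, a2=2.800, a3=0.824, a4=2.050, a0=10.749; τ=−ln(0.3538)/10.749=0.097 → t=0.097; u2·a0=0.4585·10.749=4.928 ≤ a1=5.075 → R1 fires; Q=4 M=5 Y=2
Draw 2: a1=4.060, a2=2.800, a3=0.824, a4=2.050, a0=9.734; τ=−ln(0.2480)/9.734=0.143 → t=0.240; u2·a0=0.7965·9.734=7.753; a1+…+a3=7.684 < 7.753 ≤ a1+…+a4=9.734 → R4 fires; Q=5 M=6 Y=2
Draw 3: a1=6.090, a2=3.360, a3=0.824, a4=2.460, a0=12.734; τ=−ln(0.8285)/12.734=0.015 → t=0.255; u2·a0=0.3482·12.734=4.434 ≤ a1=6.090 → R1 fires; Q=4 M=6 Y=2
Draw 4: a1=4.872, a2=3.360, a3=0.824, a4=2.460, a0=11.516; τ=−ln(0.2527)/11.516=0.119 → t=0.374; u2·a0=0.3292·11.516=3.791 ≤ a1=4.872 → R1 fires; Q=3 M=6 Y=2
Draw 5: a1=3.654, a2=3.360, a3=0.824, a4=2.460, a0=10.298; τ=−ln(0.0397)/10.298=0.313 → t=0.687; u2·a0=0.7296·10.298=7.513; a1+a2=7.014 < 7.513 ≤ a1+…+a3=7.838 → R3 fires; Q=3 M=7 Y=1
Draw 6: a1=4.263, a2=1.960, a3=0.412, a4=2.870, a0=9.505; τ=−ln(0.4379)/9.505=0.087 → t=0.774; u2·a0=0.1155·9.505=1.098 ≤ a1=4.263 → R1 fires; Q=2 M=7 Y=1
Draw 7: a1=2.842, a2=1.960, a3=0.412, a4=2.870, a0=8.084; τ=−ln(0.3869)/8.084=0.117 → t=0.892; u2·a0=0.6465·8.084=5.226; a1+…+a3=5.214 < 5.226 ≤ a1+…+a4=8.084 → R4 fires; Q=3 M=8 Y=1
Draw 8: a1=4.872, a2=2.240, a3=0.412, a4=3.280, a0=10.804; τ=−ln(0.9923)/10.804=0.001 → t=0.892; u2·a0=0.2950·10.804=3.187 ≤ a1=4.872 → R1 fires; Q=2 M=8 Y=1
Draw 9: a1=3.248, a2=2.240, a3=0.412, a4=3.280, a0=9.180; τ=−ln(0.9013)/9.180=0.011 → t=0.904; u2·a0=0.6904·9.180=6.338; a1+…+a3=5.900 < 6.338 ≤ a1+…+a4=9.180 → R4 fires; Q=3 M=9 Y=1
Draw 10: a1=5.481, a2=2.520, a3=0.412, a4=3.690, a0=12.103; τ=−ln(0.4675)/12.103=0.063 → t=0.967 > T=0.94: stop.
Read off M at T=0.94: 9

M at T = 9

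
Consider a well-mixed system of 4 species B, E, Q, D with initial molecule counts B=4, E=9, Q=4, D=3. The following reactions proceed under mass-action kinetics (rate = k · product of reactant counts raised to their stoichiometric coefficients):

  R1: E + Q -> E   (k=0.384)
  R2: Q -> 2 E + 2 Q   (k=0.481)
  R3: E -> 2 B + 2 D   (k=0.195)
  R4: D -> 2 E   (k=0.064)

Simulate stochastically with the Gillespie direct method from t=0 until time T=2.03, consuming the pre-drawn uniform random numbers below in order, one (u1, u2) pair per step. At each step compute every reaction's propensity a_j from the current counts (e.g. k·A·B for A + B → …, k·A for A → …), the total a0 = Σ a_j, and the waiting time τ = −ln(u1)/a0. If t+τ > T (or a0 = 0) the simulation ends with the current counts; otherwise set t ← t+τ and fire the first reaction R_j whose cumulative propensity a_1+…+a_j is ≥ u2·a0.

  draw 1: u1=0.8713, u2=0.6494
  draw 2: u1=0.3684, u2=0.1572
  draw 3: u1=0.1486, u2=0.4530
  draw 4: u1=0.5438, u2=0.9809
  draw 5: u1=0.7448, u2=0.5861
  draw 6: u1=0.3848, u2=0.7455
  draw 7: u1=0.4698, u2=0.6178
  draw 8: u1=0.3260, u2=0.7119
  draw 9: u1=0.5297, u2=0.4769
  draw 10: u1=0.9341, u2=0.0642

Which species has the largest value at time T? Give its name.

Dominant species at T: B

t=0.000: B=4 E=9 Q=4 D=3
Draw 1: a1=13.824, a2=1.924, a3=1.755, a4=0.192, a0=17.695; τ=−ln(0.8713)/17.695=0.008 → t=0.008; u2·a0=0.6494·17.695=11.491 ≤ a1=13.824 → R1 fires; B=4 E=9 Q=3 D=3
Draw 2: a1=10.368, a2=1.443, a3=1.755, a4=0.192, a0=13.758; τ=−ln(0.3684)/13.758=0.073 → t=0.080; u2·a0=0.1572·13.758=2.163 ≤ a1=10.368 → R1 fires; B=4 E=9 Q=2 D=3
Draw 3: a1=6.912, a2=0.962, a3=1.755, a4=0.192, a0=9.821; τ=−ln(0.1486)/9.821=0.194 → t=0.274; u2·a0=0.4530·9.821=4.449 ≤ a1=6.912 → R1 fires; B=4 E=9 Q=1 D=3
Draw 4: a1=3.456, a2=0.481, a3=1.755, a4=0.192, a0=5.884; τ=−ln(0.5438)/5.884=0.104 → t=0.378; u2·a0=0.9809·5.884=5.772; a1+…+a3=5.692 < 5.772 ≤ a1+…+a4=5.884 → R4 fires; B=4 E=11 Q=1 D=2
Draw 5: a1=4.224, a2=0.481, a3=2.145, a4=0.128, a0=6.978; τ=−ln(0.7448)/6.978=0.042 → t=0.420; u2·a0=0.5861·6.978=4.090 ≤ a1=4.224 → R1 fires; B=4 E=11 Q=0 D=2
Draw 6: a1=0.000, a2=0.000, a3=2.145, a4=0.128, a0=2.273; τ=−ln(0.3848)/2.273=0.420 → t=0.840; u2·a0=0.7455·2.273=1.695; a1+a2=0.000 < 1.695 ≤ a1+…+a3=2.145 → R3 fires; B=6 E=10 Q=0 D=4
Draw 7: a1=0.000, a2=0.000, a3=1.950, a4=0.256, a0=2.206; τ=−ln(0.4698)/2.206=0.342 → t=1.183; u2·a0=0.6178·2.206=1.363; a1+a2=0.000 < 1.363 ≤ a1+…+a3=1.950 → R3 fires; B=8 E=9 Q=0 D=6
Draw 8: a1=0.000, a2=0.000, a3=1.755, a4=0.384, a0=2.139; τ=−ln(0.3260)/2.139=0.524 → t=1.707; u2·a0=0.7119·2.139=1.523; a1+a2=0.000 < 1.523 ≤ a1+…+a3=1.755 → R3 fires; B=10 E=8 Q=0 D=8
Draw 9: a1=0.000, a2=0.000, a3=1.560, a4=0.512, a0=2.072; τ=−ln(0.5297)/2.072=0.307 → t=2.014; u2·a0=0.4769·2.072=0.988; a1+a2=0.000 < 0.988 ≤ a1+…+a3=1.560 → R3 fires; B=12 E=7 Q=0 D=10
Draw 10: a1=0.000, a2=0.000, a3=1.365, a4=0.640, a0=2.005; τ=−ln(0.9341)/2.005=0.034 → t=2.048 > T=2.03: stop.
At T=2.03: B=12 E=7 Q=0 D=10; the largest is B.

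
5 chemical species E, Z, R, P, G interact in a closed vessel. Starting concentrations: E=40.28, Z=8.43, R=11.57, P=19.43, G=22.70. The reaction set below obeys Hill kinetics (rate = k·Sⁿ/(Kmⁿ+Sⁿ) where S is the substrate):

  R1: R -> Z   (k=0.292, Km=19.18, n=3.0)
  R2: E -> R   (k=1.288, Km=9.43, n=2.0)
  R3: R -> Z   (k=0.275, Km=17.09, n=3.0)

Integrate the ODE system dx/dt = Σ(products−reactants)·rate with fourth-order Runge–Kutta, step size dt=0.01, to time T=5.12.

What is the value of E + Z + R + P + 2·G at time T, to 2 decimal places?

Value at T = 125.11

Check how each reaction changes W = E + Z + R + P + 2·G (weight of products minus weight of reactants):
R1: R -> Z: (1·1) − (1·1) = 1 − 1 = 0
R2: E -> R: (1·1) − (1·1) = 1 − 1 = 0
R3: R -> Z: (1·1) − (1·1) = 1 − 1 = 0
Every reaction leaves W unchanged, so W is conserved and no simulation is needed: W(T) = W(0) = 40.28 + 8.43 + 11.57 + 19.43 + 2·22.70 = 125.11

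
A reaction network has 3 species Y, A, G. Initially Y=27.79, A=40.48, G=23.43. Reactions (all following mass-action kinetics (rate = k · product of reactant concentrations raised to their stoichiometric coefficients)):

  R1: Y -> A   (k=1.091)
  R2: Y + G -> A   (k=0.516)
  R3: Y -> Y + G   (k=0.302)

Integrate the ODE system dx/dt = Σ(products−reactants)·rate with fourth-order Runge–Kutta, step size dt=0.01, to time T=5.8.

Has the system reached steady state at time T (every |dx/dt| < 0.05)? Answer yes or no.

RK4 with dt=0.01: 580 steps to T=5.8. Trajectory (selected grid times):
t=0.00: Y=27.79 A=40.48 G=23.43
t=0.64: Y=1.67 A=66.60 G=3.18
t=1.29: Y=0.32 A=67.95 G=2.57
t=1.93: Y=0.07 A=68.20 G=2.46
t=2.58: Y=0.02 A=68.25 G=2.44
t=3.22: Y=0.00 A=68.27 G=2.43
t=3.87: Y=0.00 A=68.27 G=2.43
t=4.51: Y=0.00 A=68.27 G=2.43
t=5.16: Y=0.00 A=68.27 G=2.43
t=5.80: Y=0.00 A=68.27 G=2.43
Rates at T: R1=0.0000, R2=0.0000, R3=0.0000
dx/dt at T (Σ net stoichiometry × rate): Y=-0.0000, A=+0.0000, G=-0.0000
Largest |dx/dt| is |-0.0000| (Y) < 0.05 → steady.

Steady state at T: yes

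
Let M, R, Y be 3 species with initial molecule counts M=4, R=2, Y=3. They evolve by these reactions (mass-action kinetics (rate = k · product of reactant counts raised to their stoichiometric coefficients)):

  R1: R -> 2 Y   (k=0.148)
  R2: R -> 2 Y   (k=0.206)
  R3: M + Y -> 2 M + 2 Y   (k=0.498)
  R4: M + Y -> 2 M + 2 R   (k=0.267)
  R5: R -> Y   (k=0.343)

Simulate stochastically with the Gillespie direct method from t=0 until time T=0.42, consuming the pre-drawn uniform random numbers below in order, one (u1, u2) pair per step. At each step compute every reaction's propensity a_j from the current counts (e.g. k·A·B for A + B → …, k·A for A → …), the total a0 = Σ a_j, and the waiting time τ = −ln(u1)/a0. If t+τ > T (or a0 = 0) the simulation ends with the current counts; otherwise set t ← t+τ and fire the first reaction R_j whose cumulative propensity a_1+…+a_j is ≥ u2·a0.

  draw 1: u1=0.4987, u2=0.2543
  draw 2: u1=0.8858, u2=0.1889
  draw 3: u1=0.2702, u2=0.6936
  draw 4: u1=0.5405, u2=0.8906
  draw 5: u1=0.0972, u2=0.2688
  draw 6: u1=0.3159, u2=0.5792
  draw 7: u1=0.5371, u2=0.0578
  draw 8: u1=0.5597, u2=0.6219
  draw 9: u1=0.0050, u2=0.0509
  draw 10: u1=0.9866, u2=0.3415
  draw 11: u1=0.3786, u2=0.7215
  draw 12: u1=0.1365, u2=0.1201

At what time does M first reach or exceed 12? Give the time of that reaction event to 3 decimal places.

t=0.000: M=4 R=2 Y=3
Draw 1: a1=0.296, a2=0.412, a3=5.976, a4=3.204, a5=0.686, a0=10.574; τ=−ln(0.4987)/10.574=0.066 → t=0.066; u2·a0=0.2543·10.574=2.689; a1+a2=0.708 < 2.689 ≤ a1+…+a3=6.684 → R3 fires; M=5 R=2 Y=4
Draw 2: a1=0.296, a2=0.412, a3=9.960, a4=5.340, a5=0.686, a0=16.694; τ=−ln(0.8858)/16.694=0.007 → t=0.073; u2·a0=0.1889·16.694=3.153; a1+a2=0.708 < 3.153 ≤ a1+…+a3=10.668 → R3 fires; M=6 R=2 Y=5
Draw 3: a1=0.296, a2=0.412, a3=14.940, a4=8.010, a5=0.686, a0=24.344; τ=−ln(0.2702)/24.344=0.054 → t=0.127; u2·a0=0.6936·24.344=16.885; a1+…+a3=15.648 < 16.885 ≤ a1+…+a4=23.658 → R4 fires; M=7 R=4 Y=4
Draw 4: a1=0.592, a2=0.824, a3=13.944, a4=7.476, a5=1.372, a0=24.208; τ=−ln(0.5405)/24.208=0.025 → t=0.152; u2·a0=0.8906·24.208=21.560; a1+…+a3=15.360 < 21.560 ≤ a1+…+a4=22.836 → R4 fires; M=8 R=6 Y=3
Draw 5: a1=0.888, a2=1.236, a3=11.952, a4=6.408, a5=2.058, a0=22.542; τ=−ln(0.0972)/22.542=0.103 → t=0.256; u2·a0=0.2688·22.542=6.059; a1+a2=2.124 < 6.059 ≤ a1+…+a3=14.076 → R3 fires; M=9 R=6 Y=4
Draw 6: a1=0.888, a2=1.236, a3=17.928, a4=9.612, a5=2.058, a0=31.722; τ=−ln(0.3159)/31.722=0.036 → t=0.292; u2·a0=0.5792·31.722=18.373; a1+a2=2.124 < 18.373 ≤ a1+…+a3=20.052 → R3 fires; M=10 R=6 Y=5
Draw 7: a1=0.888, a2=1.236, a3=24.900, a4=13.350, a5=2.058, a0=42.432; τ=−ln(0.5371)/42.432=0.015 → t=0.307; u2·a0=0.0578·42.432=2.453; a1+a2=2.124 < 2.453 ≤ a1+…+a3=27.024 → R3 fires; M=11 R=6 Y=6
Draw 8: a1=0.888, a2=1.236, a3=32.868, a4=17.622, a5=2.058, a0=54.672; τ=−ln(0.5597)/54.672=0.011 → t=0.317; u2·a0=0.6219·54.672=34.001; a1+a2=2.124 < 34.001 ≤ a1+…+a3=34.992 → R3 fires; M=12 R=6 Y=7
Draw 9: a1=0.888, a2=1.236, a3=41.832, a4=22.428, a5=2.058, a0=68.442; τ=−ln(0.0050)/68.442=0.077 → t=0.395; u2·a0=0.0509·68.442=3.484; a1+a2=2.124 < 3.484 ≤ a1+…+a3=43.956 → R3 fires; M=13 R=6 Y=8
Draw 10: a1=0.888, a2=1.236, a3=51.792, a4=27.768, a5=2.058, a0=83.742; τ=−ln(0.9866)/83.742=0.000 → t=0.395; u2·a0=0.3415·83.742=28.598; a1+a2=2.124 < 28.598 ≤ a1+…+a3=53.916 → R3 fires; M=14 R=6 Y=9
Draw 11: a1=0.888, a2=1.236, a3=62.748, a4=33.642, a5=2.058, a0=100.572; τ=−ln(0.3786)/100.572=0.010 → t=0.404; u2·a0=0.7215·100.572=72.563; a1+…+a3=64.872 < 72.563 ≤ a1+…+a4=98.514 → R4 fires; M=15 R=8 Y=8
Draw 12: a1=1.184, a2=1.648, a3=59.760, a4=32.040, a5=2.744, a0=97.376; τ=−ln(0.1365)/97.376=0.020 → t=0.425 > T=0.42: stop.
M first becomes ≥ 12 when it reaches 12 at the event at t=0.317.

Threshold first reached at t = 0.317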